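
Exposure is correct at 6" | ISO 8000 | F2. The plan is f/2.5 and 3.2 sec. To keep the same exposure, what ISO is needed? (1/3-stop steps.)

Aperture: f/2 → f/2.2 → f/2.5 — 2/3 stop stopped down (darker).
Shutter speed: 6 → 5 → 4 → 3.2 — 1 stop shorter (darker).
Net change so far: 1 2/3 stops darker. Offset with the ISO: 8000 → 10000 → 12800 → 16000 → 20000 → 25600.

ISO 25600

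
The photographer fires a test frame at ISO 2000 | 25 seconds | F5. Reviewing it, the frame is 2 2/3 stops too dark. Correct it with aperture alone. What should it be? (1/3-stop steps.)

f/2

Underexposed by 2 2/3 stops → need 2 2/3 stops brighter.
Aperture: f/5 → f/4.5 → f/4 → f/3.5 → f/3.2 → f/2.8 → f/2.5 → f/2.2 → f/2.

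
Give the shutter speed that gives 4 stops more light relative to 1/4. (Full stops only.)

Shutter speed: 1/4 → 1/2 → 1 → 2 → 4 — 4 stops longer (brighter).

4 s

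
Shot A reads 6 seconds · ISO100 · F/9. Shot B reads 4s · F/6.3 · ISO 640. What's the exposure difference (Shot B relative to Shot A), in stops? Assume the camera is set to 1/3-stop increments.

Aperture: f/9 → f/8 → f/7.1 → f/6.3 — 1 stop wider (brighter).
Shutter speed: 6 → 5 → 4 — 2/3 stop faster (darker).
ISO: 100 → 125 → 160 → 200 → 250 → 320 → 400 → 500 → 640 — 2 2/3 stops raised (brighter).
Net: +1 −2/3 +2 2/3 = +3 stops.

3 stops brighter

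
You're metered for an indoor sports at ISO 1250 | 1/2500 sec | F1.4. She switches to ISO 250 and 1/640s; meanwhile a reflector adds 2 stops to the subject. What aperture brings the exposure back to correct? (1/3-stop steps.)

Scene light: 2 stops brighter.
ISO: 1250 → 1000 → 800 → 640 → 500 → 400 → 320 → 250 — 2 1/3 stops lower (darker).
Shutter speed: 1/2500 → 1/2000 → 1/1600 → 1/1250 → 1/1000 → 1/800 → 1/640 — 2 stops longer (brighter).
Net so far: 1 2/3 stops brighter. Aperture: f/1.4 → f/1.6 → f/1.8 → f/2 → f/2.2 → f/2.5.

f/2.5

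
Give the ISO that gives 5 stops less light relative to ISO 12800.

ISO 400

ISO: 12800 → 6400 → 3200 → 1600 → 800 → 400 — 5 stops dropped (darker).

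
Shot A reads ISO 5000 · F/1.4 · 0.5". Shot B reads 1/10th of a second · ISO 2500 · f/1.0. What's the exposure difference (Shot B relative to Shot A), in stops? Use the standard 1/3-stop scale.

2 1/3 stops darker

Aperture: f/1.4 → f/1.2 → f/1.1 → f/1.0 — 1 stop larger aperture (brighter).
Shutter speed: 0.5 → 0.4 → 0.3 → 1/4 → 1/5 → 1/6 → 1/8 → 1/10 — 2 1/3 stops shorter (darker).
ISO: 5000 → 4000 → 3200 → 2500 — 1 stop lower (darker).
Net: +1 −2 1/3 −1 = −2 1/3 stops.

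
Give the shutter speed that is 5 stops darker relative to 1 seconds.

Shutter speed: 1 → 1/2 → 1/4 → 1/8 → 1/15 → 1/30 — 5 stops shorter (darker).

1/30s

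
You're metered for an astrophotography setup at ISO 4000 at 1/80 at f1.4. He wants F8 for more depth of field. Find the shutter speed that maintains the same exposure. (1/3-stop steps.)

Aperture: f/1.4 → f/1.6 → f/1.8 → f/2 → f/2.2 → f/2.5 → f/2.8 → f/3.2 → f/3.5 → f/4 → f/4.5 → f/5 → f/5.6 → f/6.3 → f/7.1 → f/8 — 5 stops narrower (darker).
Need 5 stops brighter from the shutter speed: 1/80 → 1/60 → 1/50 → 1/40 → 1/30 → 1/25 → 1/20 → 1/15 → 1/13 → 1/10 → 1/8 → 1/6 → 1/5 → 1/4 → 0.3 → 0.4.

0.4 s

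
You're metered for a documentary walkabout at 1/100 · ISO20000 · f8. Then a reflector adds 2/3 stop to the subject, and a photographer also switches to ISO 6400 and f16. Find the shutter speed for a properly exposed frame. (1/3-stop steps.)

Scene light: 2/3 stop brighter.
ISO: 20000 → 16000 → 12800 → 10000 → 8000 → 6400 — 1 2/3 stops dropped (darker).
Aperture: f/8 → f/9 → f/10 → f/11 → f/13 → f/14 → f/16 — 2 stops smaller aperture (darker).
Net so far: 3 stops darker. Shutter speed: 1/100 → 1/80 → 1/60 → 1/50 → 1/40 → 1/30 → 1/25 → 1/20 → 1/15 → 1/13.

1/13s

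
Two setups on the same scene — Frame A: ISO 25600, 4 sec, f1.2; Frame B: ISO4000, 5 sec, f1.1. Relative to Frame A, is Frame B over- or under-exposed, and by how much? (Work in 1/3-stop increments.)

2 stops darker

Aperture: f/1.2 → f/1.1 — 1/3 stop larger aperture (brighter).
Shutter speed: 4 → 5 — 1/3 stop longer (brighter).
ISO: 25600 → 20000 → 16000 → 12800 → 10000 → 8000 → 6400 → 5000 → 4000 — 2 2/3 stops dropped (darker).
Net: +1/3 +1/3 −2 2/3 = −2 stops.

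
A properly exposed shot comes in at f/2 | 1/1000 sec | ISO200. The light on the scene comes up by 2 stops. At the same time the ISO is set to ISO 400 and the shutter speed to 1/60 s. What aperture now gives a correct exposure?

f/22

Scene light: 2 stops brighter.
ISO: 200 → 400 — 1 stop raised (brighter).
Shutter speed: 1/1000 → 1/500 → 1/250 → 1/125 → 1/60 — 4 stops longer (brighter).
Net so far: 7 stops brighter. Aperture: f/2 → f/2.8 → f/4 → f/5.6 → f/8 → f/11 → f/16 → f/22.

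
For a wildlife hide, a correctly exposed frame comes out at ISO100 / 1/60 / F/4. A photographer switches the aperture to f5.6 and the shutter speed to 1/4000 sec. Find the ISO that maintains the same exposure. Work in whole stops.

Aperture: f/4 → f/5.6 — 1 stop narrower (darker).
Shutter speed: 1/60 → 1/125 → 1/250 → 1/500 → 1/1000 → 1/2000 → 1/4000 — 6 stops faster (darker).
Net change so far: 7 stops darker. Offset with the ISO: 100 → 200 → 400 → 800 → 1600 → 3200 → 6400 → 12800.

ISO 12800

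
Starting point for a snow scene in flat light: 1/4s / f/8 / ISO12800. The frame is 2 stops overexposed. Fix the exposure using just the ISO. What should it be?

ISO 3200

Overexposed by 2 stops → need 2 stops darker.
ISO: 12800 → 6400 → 3200.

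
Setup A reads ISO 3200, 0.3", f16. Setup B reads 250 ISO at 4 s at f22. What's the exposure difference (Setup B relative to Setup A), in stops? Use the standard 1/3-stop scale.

Aperture: f/16 → f/18 → f/20 → f/22 — 1 stop smaller aperture (darker).
Shutter speed: 0.3 → 0.4 → 0.5 → 0.6 → 0.8 → 1 → 1.3 → 1.6 → 2 → 2.5 → 3.2 → 4 — 3 2/3 stops slower (brighter).
ISO: 3200 → 2500 → 2000 → 1600 → 1250 → 1000 → 800 → 640 → 500 → 400 → 320 → 250 — 3 2/3 stops lower (darker).
Net: −1 +3 2/3 −3 2/3 = −1 stop.

1 stop darker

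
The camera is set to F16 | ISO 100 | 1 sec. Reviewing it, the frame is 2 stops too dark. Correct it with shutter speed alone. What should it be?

4 s

Underexposed by 2 stops → need 2 stops brighter.
Shutter speed: 1 → 2 → 4.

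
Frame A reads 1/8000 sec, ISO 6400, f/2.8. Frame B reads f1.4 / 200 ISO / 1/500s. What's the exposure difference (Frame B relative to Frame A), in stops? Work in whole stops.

1 stop brighter

Aperture: f/2.8 → f/2 → f/1.4 — 2 stops larger aperture (brighter).
Shutter speed: 1/8000 → 1/4000 → 1/2000 → 1/1000 → 1/500 — 4 stops longer (brighter).
ISO: 6400 → 3200 → 1600 → 800 → 400 → 200 — 5 stops dropped (darker).
Net: +2 +4 −5 = +1 stop.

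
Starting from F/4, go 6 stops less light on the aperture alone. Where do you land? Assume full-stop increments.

f/32

Aperture: f/4 → f/5.6 → f/8 → f/11 → f/16 → f/22 → f/32 — 6 stops smaller aperture (darker).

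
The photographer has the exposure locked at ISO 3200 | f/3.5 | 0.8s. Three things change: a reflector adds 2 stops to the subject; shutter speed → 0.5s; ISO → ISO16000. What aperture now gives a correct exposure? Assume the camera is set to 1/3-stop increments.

f/13

Scene light: 2 stops brighter.
Shutter speed: 0.8 → 0.6 → 0.5 — 2/3 stop shorter (darker).
ISO: 3200 → 4000 → 5000 → 6400 → 8000 → 10000 → 12800 → 16000 — 2 1/3 stops raised (brighter).
Net so far: 3 2/3 stops brighter. Aperture: f/3.5 → f/4 → f/4.5 → f/5 → f/5.6 → f/6.3 → f/7.1 → f/8 → f/9 → f/10 → f/11 → f/13.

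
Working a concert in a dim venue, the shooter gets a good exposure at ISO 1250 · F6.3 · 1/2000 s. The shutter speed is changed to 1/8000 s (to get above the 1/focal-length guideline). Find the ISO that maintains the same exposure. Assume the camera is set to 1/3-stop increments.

ISO 5000

Shutter speed: 1/2000 → 1/2500 → 1/3200 → 1/4000 → 1/5000 → 1/6400 → 1/8000 — 2 stops faster (darker).
Need 2 stops brighter from the ISO: 1250 → 1600 → 2000 → 2500 → 3200 → 4000 → 5000.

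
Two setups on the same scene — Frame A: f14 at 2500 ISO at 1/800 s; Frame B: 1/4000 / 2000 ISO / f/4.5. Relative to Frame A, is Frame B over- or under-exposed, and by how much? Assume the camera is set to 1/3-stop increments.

Aperture: f/14 → f/13 → f/11 → f/10 → f/9 → f/8 → f/7.1 → f/6.3 → f/5.6 → f/5 → f/4.5 — 3 1/3 stops opened up (brighter).
Shutter speed: 1/800 → 1/1000 → 1/1250 → 1/1600 → 1/2000 → 1/2500 → 1/3200 → 1/4000 — 2 1/3 stops faster (darker).
ISO: 2500 → 2000 — 1/3 stop lower (darker).
Net: +3 1/3 −2 1/3 −1/3 = +2/3 stops.

2/3 stop brighter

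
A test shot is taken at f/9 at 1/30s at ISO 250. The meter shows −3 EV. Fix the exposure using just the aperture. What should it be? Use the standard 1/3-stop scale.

Underexposed by 3 stops → need 3 stops brighter.
Aperture: f/9 → f/8 → f/7.1 → f/6.3 → f/5.6 → f/5 → f/4.5 → f/4 → f/3.5 → f/3.2.

f/3.2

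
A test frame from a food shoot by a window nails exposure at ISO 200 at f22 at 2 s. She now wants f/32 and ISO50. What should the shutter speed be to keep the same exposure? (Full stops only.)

15 s

Aperture: f/22 → f/32 — 1 stop smaller aperture (darker).
ISO: 200 → 100 → 50 — 2 stops lower (darker).
Net change so far: 3 stops darker. Offset with the shutter speed: 2 → 4 → 8 → 15.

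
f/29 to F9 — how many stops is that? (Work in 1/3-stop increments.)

3 1/3 stops

f/29 → f/25 → f/22 → f/20 → f/18 → f/16 → f/14 → f/13 → f/11 → f/10 → f/9 — count the steps: 10 third-stops = 3 1/3 stops.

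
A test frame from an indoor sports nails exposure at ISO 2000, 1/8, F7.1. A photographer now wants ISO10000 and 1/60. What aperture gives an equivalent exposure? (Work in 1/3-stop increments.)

f/5.6

ISO: 2000 → 2500 → 3200 → 4000 → 5000 → 6400 → 8000 → 10000 — 2 1/3 stops higher (brighter).
Shutter speed: 1/8 → 1/10 → 1/13 → 1/15 → 1/20 → 1/25 → 1/30 → 1/40 → 1/50 → 1/60 — 3 stops faster (darker).
Net change so far: 2/3 stop darker. Offset with the aperture: f/7.1 → f/6.3 → f/5.6.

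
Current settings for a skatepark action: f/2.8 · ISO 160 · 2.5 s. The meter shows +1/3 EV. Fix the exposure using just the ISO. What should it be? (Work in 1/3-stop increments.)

ISO 125

Overexposed by 1/3 stop → need 1/3 stop darker.
ISO: 160 → 125.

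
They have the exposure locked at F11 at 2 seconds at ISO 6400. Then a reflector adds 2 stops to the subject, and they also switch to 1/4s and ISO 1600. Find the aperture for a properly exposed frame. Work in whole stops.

Scene light: 2 stops brighter.
Shutter speed: 2 → 1 → 1/2 → 1/4 — 3 stops faster (darker).
ISO: 6400 → 3200 → 1600 — 2 stops dropped (darker).
Net so far: 3 stops darker. Aperture: f/11 → f/8 → f/5.6 → f/4.

f/4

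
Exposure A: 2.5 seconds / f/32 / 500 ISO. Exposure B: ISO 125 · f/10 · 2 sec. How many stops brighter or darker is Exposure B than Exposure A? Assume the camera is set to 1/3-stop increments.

Aperture: f/32 → f/29 → f/25 → f/22 → f/20 → f/18 → f/16 → f/14 → f/13 → f/11 → f/10 — 3 1/3 stops larger aperture (brighter).
Shutter speed: 2.5 → 2 — 1/3 stop faster (darker).
ISO: 500 → 400 → 320 → 250 → 200 → 160 → 125 — 2 stops dropped (darker).
Net: +3 1/3 −1/3 −2 = +1 stop.

1 stop brighter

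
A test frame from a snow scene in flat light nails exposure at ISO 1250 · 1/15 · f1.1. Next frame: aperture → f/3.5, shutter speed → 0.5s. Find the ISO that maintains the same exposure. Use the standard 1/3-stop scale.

ISO 1600

Aperture: f/1.1 → f/1.2 → f/1.4 → f/1.6 → f/1.8 → f/2 → f/2.2 → f/2.5 → f/2.8 → f/3.2 → f/3.5 — 3 1/3 stops smaller aperture (darker).
Shutter speed: 1/15 → 1/13 → 1/10 → 1/8 → 1/6 → 1/5 → 1/4 → 0.3 → 0.4 → 0.5 — 3 stops longer (brighter).
Net change so far: 1/3 stop darker. Offset with the ISO: 1250 → 1600.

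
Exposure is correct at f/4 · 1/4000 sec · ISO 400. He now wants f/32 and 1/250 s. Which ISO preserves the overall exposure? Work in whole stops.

Aperture: f/4 → f/5.6 → f/8 → f/11 → f/16 → f/22 → f/32 — 6 stops stopped down (darker).
Shutter speed: 1/4000 → 1/2000 → 1/1000 → 1/500 → 1/250 — 4 stops slower (brighter).
Net change so far: 2 stops darker. Offset with the ISO: 400 → 800 → 1600.

ISO 1600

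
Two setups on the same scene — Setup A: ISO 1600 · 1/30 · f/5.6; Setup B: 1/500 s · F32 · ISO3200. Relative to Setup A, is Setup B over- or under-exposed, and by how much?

8 stops darker

Aperture: f/5.6 → f/8 → f/11 → f/16 → f/22 → f/32 — 5 stops smaller aperture (darker).
Shutter speed: 1/30 → 1/60 → 1/125 → 1/250 → 1/500 — 4 stops faster (darker).
ISO: 1600 → 3200 — 1 stop higher (brighter).
Net: −5 −4 +1 = −8 stops.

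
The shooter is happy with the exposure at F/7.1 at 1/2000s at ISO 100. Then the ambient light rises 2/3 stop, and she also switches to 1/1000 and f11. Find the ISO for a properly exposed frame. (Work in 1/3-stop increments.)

Scene light: 2/3 stop brighter.
Shutter speed: 1/2000 → 1/1600 → 1/1250 → 1/1000 — 1 stop longer (brighter).
Aperture: f/7.1 → f/8 → f/9 → f/10 → f/11 — 1 1/3 stops smaller aperture (darker).
Net so far: 1/3 stop brighter. ISO: 100 → 80.

ISO 80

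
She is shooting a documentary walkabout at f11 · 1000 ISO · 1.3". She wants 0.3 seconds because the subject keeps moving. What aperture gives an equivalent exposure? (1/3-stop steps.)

Shutter speed: 1.3 → 1 → 0.8 → 0.6 → 0.5 → 0.4 → 0.3 — 2 stops shorter (darker).
Need 2 stops brighter from the aperture: f/11 → f/10 → f/9 → f/8 → f/7.1 → f/6.3 → f/5.6.

f/5.6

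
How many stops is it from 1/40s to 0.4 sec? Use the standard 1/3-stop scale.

1/40 → 1/30 → 1/25 → 1/20 → 1/15 → 1/13 → 1/10 → 1/8 → 1/6 → 1/5 → 1/4 → 0.3 → 0.4 — count the steps: 12 third-stops = 4 stops.

4 stops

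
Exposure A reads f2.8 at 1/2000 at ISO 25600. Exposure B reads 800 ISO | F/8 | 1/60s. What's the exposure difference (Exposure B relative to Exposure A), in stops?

Aperture: f/2.8 → f/4 → f/5.6 → f/8 — 3 stops narrower (darker).
Shutter speed: 1/2000 → 1/1000 → 1/500 → 1/250 → 1/125 → 1/60 — 5 stops longer (brighter).
ISO: 25600 → 12800 → 6400 → 3200 → 1600 → 800 — 5 stops dropped (darker).
Net: −3 +5 −5 = −3 stops.

3 stops darker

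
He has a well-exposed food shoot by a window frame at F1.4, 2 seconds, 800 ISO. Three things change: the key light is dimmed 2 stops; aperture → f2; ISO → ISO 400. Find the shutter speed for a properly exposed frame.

Scene light: 2 stops darker.
Aperture: f/1.4 → f/2 — 1 stop narrower (darker).
ISO: 800 → 400 — 1 stop dropped (darker).
Net so far: 4 stops darker. Shutter speed: 2 → 4 → 8 → 15 → 30.

30 s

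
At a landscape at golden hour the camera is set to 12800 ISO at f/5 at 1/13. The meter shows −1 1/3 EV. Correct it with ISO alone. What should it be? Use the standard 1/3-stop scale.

Underexposed by 1 1/3 stops → need 1 1/3 stops brighter.
ISO: 12800 → 16000 → 20000 → 25600 → 32000.

ISO 32000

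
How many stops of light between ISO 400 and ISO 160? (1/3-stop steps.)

1 1/3 stops

400 → 320 → 250 → 200 → 160 — count the steps: 4 third-stops = 1 1/3 stops.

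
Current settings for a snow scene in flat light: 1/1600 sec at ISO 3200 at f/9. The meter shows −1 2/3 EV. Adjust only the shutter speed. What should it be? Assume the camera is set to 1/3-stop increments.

Underexposed by 1 2/3 stops → need 1 2/3 stops brighter.
Shutter speed: 1/1600 → 1/1250 → 1/1000 → 1/800 → 1/640 → 1/500.

1/500s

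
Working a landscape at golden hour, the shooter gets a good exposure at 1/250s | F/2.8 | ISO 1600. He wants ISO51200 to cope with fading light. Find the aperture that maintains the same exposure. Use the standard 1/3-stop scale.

ISO: 1600 → 2000 → 2500 → 3200 → 4000 → 5000 → 6400 → 8000 → 10000 → 12800 → 16000 → 20000 → 25600 → 32000 → 40000 → 51200 — 5 stops higher (brighter).
Need 5 stops darker from the aperture: f/2.8 → f/3.2 → f/3.5 → f/4 → f/4.5 → f/5 → f/5.6 → f/6.3 → f/7.1 → f/8 → f/9 → f/10 → f/11 → f/13 → f/14 → f/16.

f/16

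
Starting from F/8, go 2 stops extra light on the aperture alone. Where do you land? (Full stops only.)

Aperture: f/8 → f/5.6 → f/4 — 2 stops larger aperture (brighter).

f/4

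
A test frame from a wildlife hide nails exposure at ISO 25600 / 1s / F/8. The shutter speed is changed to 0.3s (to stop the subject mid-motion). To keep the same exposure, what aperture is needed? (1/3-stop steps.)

Shutter speed: 1 → 0.8 → 0.6 → 0.5 → 0.4 → 0.3 — 1 2/3 stops faster (darker).
Need 1 2/3 stops brighter from the aperture: f/8 → f/7.1 → f/6.3 → f/5.6 → f/5 → f/4.5.

f/4.5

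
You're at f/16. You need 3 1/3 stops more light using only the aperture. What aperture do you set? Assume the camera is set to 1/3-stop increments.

f/5

Aperture: f/16 → f/14 → f/13 → f/11 → f/10 → f/9 → f/8 → f/7.1 → f/6.3 → f/5.6 → f/5 — 3 1/3 stops opened up (brighter).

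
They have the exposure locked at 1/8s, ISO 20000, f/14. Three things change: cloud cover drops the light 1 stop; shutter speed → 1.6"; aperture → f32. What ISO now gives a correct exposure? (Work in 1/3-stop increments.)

Scene light: 1 stop darker.
Shutter speed: 1/8 → 1/6 → 1/5 → 1/4 → 0.3 → 0.4 → 0.5 → 0.6 → 0.8 → 1 → 1.3 → 1.6 — 3 2/3 stops longer (brighter).
Aperture: f/14 → f/16 → f/18 → f/20 → f/22 → f/25 → f/29 → f/32 — 2 1/3 stops stopped down (darker).
Net so far: 1/3 stop brighter. ISO: 20000 → 16000.

ISO 16000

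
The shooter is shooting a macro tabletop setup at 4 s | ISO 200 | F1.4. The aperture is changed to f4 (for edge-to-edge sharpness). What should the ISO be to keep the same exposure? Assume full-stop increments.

Aperture: f/1.4 → f/2 → f/2.8 → f/4 — 3 stops narrower (darker).
Need 3 stops brighter from the ISO: 200 → 400 → 800 → 1600.

ISO 1600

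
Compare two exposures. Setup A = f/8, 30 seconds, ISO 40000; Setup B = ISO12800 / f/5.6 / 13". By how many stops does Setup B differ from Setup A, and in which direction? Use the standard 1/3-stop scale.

Aperture: f/8 → f/7.1 → f/6.3 → f/5.6 — 1 stop larger aperture (brighter).
Shutter speed: 30 → 25 → 20 → 15 → 13 — 1 1/3 stops shorter (darker).
ISO: 40000 → 32000 → 25600 → 20000 → 16000 → 12800 — 1 2/3 stops dropped (darker).
Net: +1 −1 1/3 −1 2/3 = −2 stops.

2 stops darker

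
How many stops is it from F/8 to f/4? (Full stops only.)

f/8 → f/5.6 → f/4 — count the steps: 2 stops.

2 stops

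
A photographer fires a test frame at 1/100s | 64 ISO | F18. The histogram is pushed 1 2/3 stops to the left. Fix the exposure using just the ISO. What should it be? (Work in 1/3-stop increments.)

ISO 200

Underexposed by 1 2/3 stops → need 1 2/3 stops brighter.
ISO: 64 → 80 → 100 → 125 → 160 → 200.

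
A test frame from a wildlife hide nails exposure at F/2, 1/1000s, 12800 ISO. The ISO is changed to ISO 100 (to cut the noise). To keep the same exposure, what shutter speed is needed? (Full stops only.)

1/8s

ISO: 12800 → 6400 → 3200 → 1600 → 800 → 400 → 200 → 100 — 7 stops lower (darker).
Need 7 stops brighter from the shutter speed: 1/1000 → 1/500 → 1/250 → 1/125 → 1/60 → 1/30 → 1/15 → 1/8.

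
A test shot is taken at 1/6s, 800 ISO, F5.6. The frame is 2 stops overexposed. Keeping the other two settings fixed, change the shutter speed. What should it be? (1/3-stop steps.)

Overexposed by 2 stops → need 2 stops darker.
Shutter speed: 1/6 → 1/8 → 1/10 → 1/13 → 1/15 → 1/20 → 1/25.

1/25s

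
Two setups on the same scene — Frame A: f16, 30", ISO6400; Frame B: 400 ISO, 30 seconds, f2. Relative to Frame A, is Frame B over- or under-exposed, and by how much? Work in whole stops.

2 stops brighter

Aperture: f/16 → f/11 → f/8 → f/5.6 → f/4 → f/2.8 → f/2 — 6 stops larger aperture (brighter).
Shutter speed: unchanged.
ISO: 6400 → 3200 → 1600 → 800 → 400 — 4 stops dropped (darker).
Net: +6 −4 = +2 stops.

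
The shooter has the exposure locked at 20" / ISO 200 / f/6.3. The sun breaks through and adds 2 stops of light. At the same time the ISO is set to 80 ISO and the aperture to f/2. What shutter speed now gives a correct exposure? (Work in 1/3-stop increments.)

Scene light: 2 stops brighter.
ISO: 200 → 160 → 125 → 100 → 80 — 1 1/3 stops lower (darker).
Aperture: f/6.3 → f/5.6 → f/5 → f/4.5 → f/4 → f/3.5 → f/3.2 → f/2.8 → f/2.5 → f/2.2 → f/2 — 3 1/3 stops larger aperture (brighter).
Net so far: 4 stops brighter. Shutter speed: 20 → 15 → 13 → 10 → 8 → 6 → 5 → 4 → 3.2 → 2.5 → 2 → 1.6 → 1.3.

1.3 s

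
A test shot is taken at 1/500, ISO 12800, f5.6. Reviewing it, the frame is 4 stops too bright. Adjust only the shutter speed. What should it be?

1/8000s

Overexposed by 4 stops → need 4 stops darker.
Shutter speed: 1/500 → 1/1000 → 1/2000 → 1/4000 → 1/8000.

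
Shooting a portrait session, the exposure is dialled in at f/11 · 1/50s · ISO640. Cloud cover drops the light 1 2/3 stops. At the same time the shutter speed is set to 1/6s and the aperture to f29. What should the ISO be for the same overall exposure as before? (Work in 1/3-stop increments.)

Scene light: 1 2/3 stops darker.
Shutter speed: 1/50 → 1/40 → 1/30 → 1/25 → 1/20 → 1/15 → 1/13 → 1/10 → 1/8 → 1/6 — 3 stops longer (brighter).
Aperture: f/11 → f/13 → f/14 → f/16 → f/18 → f/20 → f/22 → f/25 → f/29 — 2 2/3 stops stopped down (darker).
Net so far: 1 1/3 stops darker. ISO: 640 → 800 → 1000 → 1250 → 1600.

ISO 1600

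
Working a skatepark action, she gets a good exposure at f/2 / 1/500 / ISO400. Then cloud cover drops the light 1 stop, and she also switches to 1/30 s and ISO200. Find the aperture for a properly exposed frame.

f/4

Scene light: 1 stop darker.
Shutter speed: 1/500 → 1/250 → 1/125 → 1/60 → 1/30 — 4 stops slower (brighter).
ISO: 400 → 200 — 1 stop lower (darker).
Net so far: 2 stops brighter. Aperture: f/2 → f/2.8 → f/4.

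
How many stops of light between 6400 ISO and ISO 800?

6400 → 3200 → 1600 → 800 — count the steps: 3 stops.

3 stops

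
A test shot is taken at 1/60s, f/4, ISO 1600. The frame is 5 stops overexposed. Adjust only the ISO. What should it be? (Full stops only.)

ISO 50

Overexposed by 5 stops → need 5 stops darker.
ISO: 1600 → 800 → 400 → 200 → 100 → 50.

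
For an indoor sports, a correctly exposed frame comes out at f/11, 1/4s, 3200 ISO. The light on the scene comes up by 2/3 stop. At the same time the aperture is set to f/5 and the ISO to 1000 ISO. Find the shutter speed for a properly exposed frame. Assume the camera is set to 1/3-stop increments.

Scene light: 2/3 stop brighter.
Aperture: f/11 → f/10 → f/9 → f/8 → f/7.1 → f/6.3 → f/5.6 → f/5 — 2 1/3 stops larger aperture (brighter).
ISO: 3200 → 2500 → 2000 → 1600 → 1250 → 1000 — 1 2/3 stops lower (darker).
Net so far: 1 1/3 stops brighter. Shutter speed: 1/4 → 1/5 → 1/6 → 1/8 → 1/10.

1/10s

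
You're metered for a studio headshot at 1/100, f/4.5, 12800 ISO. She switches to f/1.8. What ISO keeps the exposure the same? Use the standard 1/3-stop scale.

ISO 2000

Aperture: f/4.5 → f/4 → f/3.5 → f/3.2 → f/2.8 → f/2.5 → f/2.2 → f/2 → f/1.8 — 2 2/3 stops larger aperture (brighter).
Need 2 2/3 stops darker from the ISO: 12800 → 10000 → 8000 → 6400 → 5000 → 4000 → 3200 → 2500 → 2000.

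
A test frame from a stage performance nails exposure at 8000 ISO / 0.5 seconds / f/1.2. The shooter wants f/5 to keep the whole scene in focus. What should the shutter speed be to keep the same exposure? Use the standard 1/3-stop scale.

8 s

Aperture: f/1.2 → f/1.4 → f/1.6 → f/1.8 → f/2 → f/2.2 → f/2.5 → f/2.8 → f/3.2 → f/3.5 → f/4 → f/4.5 → f/5 — 4 stops stopped down (darker).
Need 4 stops brighter from the shutter speed: 0.5 → 0.6 → 0.8 → 1 → 1.3 → 1.6 → 2 → 2.5 → 3.2 → 4 → 5 → 6 → 8.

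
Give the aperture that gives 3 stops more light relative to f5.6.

f/2

Aperture: f/5.6 → f/4 → f/2.8 → f/2 — 3 stops wider (brighter).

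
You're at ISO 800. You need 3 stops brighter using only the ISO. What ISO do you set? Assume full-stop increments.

ISO: 800 → 1600 → 3200 → 6400 — 3 stops higher (brighter).

ISO 6400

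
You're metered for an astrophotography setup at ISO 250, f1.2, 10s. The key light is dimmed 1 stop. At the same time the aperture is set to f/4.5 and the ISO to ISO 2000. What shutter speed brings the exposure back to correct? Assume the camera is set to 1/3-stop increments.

30 s

Scene light: 1 stop darker.
Aperture: f/1.2 → f/1.4 → f/1.6 → f/1.8 → f/2 → f/2.2 → f/2.5 → f/2.8 → f/3.2 → f/3.5 → f/4 → f/4.5 — 3 2/3 stops stopped down (darker).
ISO: 250 → 320 → 400 → 500 → 640 → 800 → 1000 → 1250 → 1600 → 2000 — 3 stops raised (brighter).
Net so far: 1 2/3 stops darker. Shutter speed: 10 → 13 → 15 → 20 → 25 → 30.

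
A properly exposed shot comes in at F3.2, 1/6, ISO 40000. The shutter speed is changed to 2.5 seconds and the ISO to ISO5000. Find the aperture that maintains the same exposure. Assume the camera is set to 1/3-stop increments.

f/4.5

Shutter speed: 1/6 → 1/5 → 1/4 → 0.3 → 0.4 → 0.5 → 0.6 → 0.8 → 1 → 1.3 → 1.6 → 2 → 2.5 — 4 stops longer (brighter).
ISO: 40000 → 32000 → 25600 → 20000 → 16000 → 12800 → 10000 → 8000 → 6400 → 5000 — 3 stops dropped (darker).
Net change so far: 1 stop brighter. Offset with the aperture: f/3.2 → f/3.5 → f/4 → f/4.5.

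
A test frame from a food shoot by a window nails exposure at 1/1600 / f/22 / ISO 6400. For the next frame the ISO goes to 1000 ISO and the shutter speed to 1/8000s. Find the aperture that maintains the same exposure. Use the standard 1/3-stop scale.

ISO: 6400 → 5000 → 4000 → 3200 → 2500 → 2000 → 1600 → 1250 → 1000 — 2 2/3 stops lower (darker).
Shutter speed: 1/1600 → 1/2000 → 1/2500 → 1/3200 → 1/4000 → 1/5000 → 1/6400 → 1/8000 — 2 1/3 stops shorter (darker).
Net change so far: 5 stops darker. Offset with the aperture: f/22 → f/20 → f/18 → f/16 → f/14 → f/13 → f/11 → f/10 → f/9 → f/8 → f/7.1 → f/6.3 → f/5.6 → f/5 → f/4.5 → f/4.

f/4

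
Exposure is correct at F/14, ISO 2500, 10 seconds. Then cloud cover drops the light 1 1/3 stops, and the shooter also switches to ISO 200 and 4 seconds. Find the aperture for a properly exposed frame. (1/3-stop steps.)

Scene light: 1 1/3 stops darker.
ISO: 2500 → 2000 → 1600 → 1250 → 1000 → 800 → 640 → 500 → 400 → 320 → 250 → 200 — 3 2/3 stops dropped (darker).
Shutter speed: 10 → 8 → 6 → 5 → 4 — 1 1/3 stops faster (darker).
Net so far: 6 1/3 stops darker. Aperture: f/14 → f/13 → f/11 → f/10 → f/9 → f/8 → f/7.1 → f/6.3 → f/5.6 → f/5 → f/4.5 → f/4 → f/3.5 → f/3.2 → f/2.8 → f/2.5 → f/2.2 → f/2 → f/1.8 → f/1.6.

f/1.6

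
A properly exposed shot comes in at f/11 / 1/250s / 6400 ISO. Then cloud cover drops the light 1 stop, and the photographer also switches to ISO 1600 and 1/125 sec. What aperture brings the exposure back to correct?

Scene light: 1 stop darker.
ISO: 6400 → 3200 → 1600 — 2 stops lower (darker).
Shutter speed: 1/250 → 1/125 — 1 stop slower (brighter).
Net so far: 2 stops darker. Aperture: f/11 → f/8 → f/5.6.

f/5.6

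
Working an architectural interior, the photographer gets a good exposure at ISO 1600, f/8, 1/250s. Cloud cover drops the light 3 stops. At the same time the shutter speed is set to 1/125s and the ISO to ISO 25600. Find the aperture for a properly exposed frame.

Scene light: 3 stops darker.
Shutter speed: 1/250 → 1/125 — 1 stop longer (brighter).
ISO: 1600 → 3200 → 6400 → 12800 → 25600 — 4 stops raised (brighter).
Net so far: 2 stops brighter. Aperture: f/8 → f/11 → f/16.

f/16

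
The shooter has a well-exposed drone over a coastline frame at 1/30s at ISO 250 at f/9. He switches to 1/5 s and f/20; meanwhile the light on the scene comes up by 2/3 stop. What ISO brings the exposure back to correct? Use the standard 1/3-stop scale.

ISO 125

Scene light: 2/3 stop brighter.
Shutter speed: 1/30 → 1/25 → 1/20 → 1/15 → 1/13 → 1/10 → 1/8 → 1/6 → 1/5 — 2 2/3 stops slower (brighter).
Aperture: f/9 → f/10 → f/11 → f/13 → f/14 → f/16 → f/18 → f/20 — 2 1/3 stops narrower (darker).
Net so far: 1 stop brighter. ISO: 250 → 200 → 160 → 125.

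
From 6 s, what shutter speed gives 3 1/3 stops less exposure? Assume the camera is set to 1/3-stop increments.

Shutter speed: 6 → 5 → 4 → 3.2 → 2.5 → 2 → 1.6 → 1.3 → 1 → 0.8 → 0.6 — 3 1/3 stops shorter (darker).

0.6 s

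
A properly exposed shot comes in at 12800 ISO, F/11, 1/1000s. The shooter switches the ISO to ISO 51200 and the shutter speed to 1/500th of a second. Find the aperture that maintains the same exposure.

ISO: 12800 → 25600 → 51200 — 2 stops raised (brighter).
Shutter speed: 1/1000 → 1/500 — 1 stop longer (brighter).
Net change so far: 3 stops brighter. Offset with the aperture: f/11 → f/16 → f/22 → f/32.

f/32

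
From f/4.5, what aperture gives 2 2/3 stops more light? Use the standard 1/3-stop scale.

Aperture: f/4.5 → f/4 → f/3.5 → f/3.2 → f/2.8 → f/2.5 → f/2.2 → f/2 → f/1.8 — 2 2/3 stops opened up (brighter).

f/1.8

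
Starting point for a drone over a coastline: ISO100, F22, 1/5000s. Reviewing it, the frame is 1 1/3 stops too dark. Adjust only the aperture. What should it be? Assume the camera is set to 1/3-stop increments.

f/14

Underexposed by 1 1/3 stops → need 1 1/3 stops brighter.
Aperture: f/22 → f/20 → f/18 → f/16 → f/14.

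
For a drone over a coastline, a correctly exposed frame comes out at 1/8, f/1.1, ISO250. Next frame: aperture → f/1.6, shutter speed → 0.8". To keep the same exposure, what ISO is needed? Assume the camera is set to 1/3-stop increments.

ISO 80

Aperture: f/1.1 → f/1.2 → f/1.4 → f/1.6 — 1 stop stopped down (darker).
Shutter speed: 1/8 → 1/6 → 1/5 → 1/4 → 0.3 → 0.4 → 0.5 → 0.6 → 0.8 — 2 2/3 stops longer (brighter).
Net change so far: 1 2/3 stops brighter. Offset with the ISO: 250 → 200 → 160 → 125 → 100 → 80.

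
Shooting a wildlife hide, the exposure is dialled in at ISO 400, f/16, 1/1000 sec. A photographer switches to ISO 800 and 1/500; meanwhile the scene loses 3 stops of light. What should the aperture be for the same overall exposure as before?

f/11

Scene light: 3 stops darker.
ISO: 400 → 800 — 1 stop raised (brighter).
Shutter speed: 1/1000 → 1/500 — 1 stop slower (brighter).
Net so far: 1 stop darker. Aperture: f/16 → f/11.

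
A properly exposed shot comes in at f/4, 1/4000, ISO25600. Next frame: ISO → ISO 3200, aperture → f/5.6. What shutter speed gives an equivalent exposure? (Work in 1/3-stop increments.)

1/250s

ISO: 25600 → 20000 → 16000 → 12800 → 10000 → 8000 → 6400 → 5000 → 4000 → 3200 — 3 stops dropped (darker).
Aperture: f/4 → f/4.5 → f/5 → f/5.6 — 1 stop narrower (darker).
Net change so far: 4 stops darker. Offset with the shutter speed: 1/4000 → 1/3200 → 1/2500 → 1/2000 → 1/1600 → 1/1250 → 1/1000 → 1/800 → 1/640 → 1/500 → 1/400 → 1/320 → 1/250.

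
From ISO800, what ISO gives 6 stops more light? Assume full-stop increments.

ISO 51200

ISO: 800 → 1600 → 3200 → 6400 → 12800 → 25600 → 51200 — 6 stops raised (brighter).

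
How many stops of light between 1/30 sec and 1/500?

4 stops

1/30 → 1/60 → 1/125 → 1/250 → 1/500 — count the steps: 4 stops.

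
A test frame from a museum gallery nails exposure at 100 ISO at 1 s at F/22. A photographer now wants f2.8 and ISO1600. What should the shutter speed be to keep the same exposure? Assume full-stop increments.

1/1000s

Aperture: f/22 → f/16 → f/11 → f/8 → f/5.6 → f/4 → f/2.8 — 6 stops larger aperture (brighter).
ISO: 100 → 200 → 400 → 800 → 1600 — 4 stops higher (brighter).
Net change so far: 10 stops brighter. Offset with the shutter speed: 1 → 1/2 → 1/4 → 1/8 → 1/15 → 1/30 → 1/60 → 1/125 → 1/250 → 1/500 → 1/1000.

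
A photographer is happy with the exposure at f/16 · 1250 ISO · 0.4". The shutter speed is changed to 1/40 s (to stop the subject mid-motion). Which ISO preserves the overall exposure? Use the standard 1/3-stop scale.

ISO 20000

Shutter speed: 0.4 → 0.3 → 1/4 → 1/5 → 1/6 → 1/8 → 1/10 → 1/13 → 1/15 → 1/20 → 1/25 → 1/30 → 1/40 — 4 stops faster (darker).
Need 4 stops brighter from the ISO: 1250 → 1600 → 2000 → 2500 → 3200 → 4000 → 5000 → 6400 → 8000 → 10000 → 12800 → 16000 → 20000.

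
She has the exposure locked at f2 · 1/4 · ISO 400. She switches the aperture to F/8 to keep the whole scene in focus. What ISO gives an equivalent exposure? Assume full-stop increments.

ISO 6400

Aperture: f/2 → f/2.8 → f/4 → f/5.6 → f/8 — 4 stops smaller aperture (darker).
Need 4 stops brighter from the ISO: 400 → 800 → 1600 → 3200 → 6400.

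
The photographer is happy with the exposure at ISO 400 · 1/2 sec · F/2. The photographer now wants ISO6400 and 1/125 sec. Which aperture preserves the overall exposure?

f/1.0

ISO: 400 → 800 → 1600 → 3200 → 6400 — 4 stops higher (brighter).
Shutter speed: 1/2 → 1/4 → 1/8 → 1/15 → 1/30 → 1/60 → 1/125 — 6 stops shorter (darker).
Net change so far: 2 stops darker. Offset with the aperture: f/2 → f/1.4 → f/1.0.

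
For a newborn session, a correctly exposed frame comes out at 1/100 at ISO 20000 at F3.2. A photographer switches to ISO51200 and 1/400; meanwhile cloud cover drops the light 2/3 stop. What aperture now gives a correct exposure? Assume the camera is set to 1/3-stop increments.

Scene light: 2/3 stop darker.
ISO: 20000 → 25600 → 32000 → 40000 → 51200 — 1 1/3 stops higher (brighter).
Shutter speed: 1/100 → 1/125 → 1/160 → 1/200 → 1/250 → 1/320 → 1/400 — 2 stops faster (darker).
Net so far: 1 1/3 stops darker. Aperture: f/3.2 → f/2.8 → f/2.5 → f/2.2 → f/2.

f/2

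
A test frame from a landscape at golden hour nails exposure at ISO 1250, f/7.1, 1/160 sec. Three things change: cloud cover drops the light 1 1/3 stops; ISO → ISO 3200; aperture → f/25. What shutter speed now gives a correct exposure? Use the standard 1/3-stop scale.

Scene light: 1 1/3 stops darker.
ISO: 1250 → 1600 → 2000 → 2500 → 3200 — 1 1/3 stops raised (brighter).
Aperture: f/7.1 → f/8 → f/9 → f/10 → f/11 → f/13 → f/14 → f/16 → f/18 → f/20 → f/22 → f/25 — 3 2/3 stops smaller aperture (darker).
Net so far: 3 2/3 stops darker. Shutter speed: 1/160 → 1/125 → 1/100 → 1/80 → 1/60 → 1/50 → 1/40 → 1/30 → 1/25 → 1/20 → 1/15 → 1/13.

1/13s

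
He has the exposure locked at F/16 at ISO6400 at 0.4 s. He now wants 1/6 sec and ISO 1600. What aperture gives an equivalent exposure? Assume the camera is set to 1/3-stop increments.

Shutter speed: 0.4 → 0.3 → 1/4 → 1/5 → 1/6 — 1 1/3 stops faster (darker).
ISO: 6400 → 5000 → 4000 → 3200 → 2500 → 2000 → 1600 — 2 stops lower (darker).
Net change so far: 3 1/3 stops darker. Offset with the aperture: f/16 → f/14 → f/13 → f/11 → f/10 → f/9 → f/8 → f/7.1 → f/6.3 → f/5.6 → f/5.

f/5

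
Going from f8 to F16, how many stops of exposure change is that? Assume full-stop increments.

f/8 → f/11 → f/16 — count the steps: 2 stops.

2 stops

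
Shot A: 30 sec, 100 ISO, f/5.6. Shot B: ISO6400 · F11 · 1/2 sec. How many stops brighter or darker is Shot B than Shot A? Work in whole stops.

2 stops darker

Aperture: f/5.6 → f/8 → f/11 — 2 stops stopped down (darker).
Shutter speed: 30 → 15 → 8 → 4 → 2 → 1 → 1/2 — 6 stops faster (darker).
ISO: 100 → 200 → 400 → 800 → 1600 → 3200 → 6400 — 6 stops raised (brighter).
Net: −2 −6 +6 = −2 stops.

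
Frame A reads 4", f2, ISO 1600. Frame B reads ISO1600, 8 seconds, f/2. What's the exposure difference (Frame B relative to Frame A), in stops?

1 stop brighter

Aperture: unchanged.
Shutter speed: 4 → 8 — 1 stop longer (brighter).
ISO: unchanged.
Net: +1 = +1 stop.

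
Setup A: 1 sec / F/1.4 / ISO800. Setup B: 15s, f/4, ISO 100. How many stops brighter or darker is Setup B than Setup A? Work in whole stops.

2 stops darker

Aperture: f/1.4 → f/2 → f/2.8 → f/4 — 3 stops narrower (darker).
Shutter speed: 1 → 2 → 4 → 8 → 15 — 4 stops longer (brighter).
ISO: 800 → 400 → 200 → 100 — 3 stops dropped (darker).
Net: −3 +4 −3 = −2 stops.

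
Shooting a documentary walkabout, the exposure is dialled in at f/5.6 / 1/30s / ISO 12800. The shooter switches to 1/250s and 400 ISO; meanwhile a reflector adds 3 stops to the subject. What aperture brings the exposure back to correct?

Scene light: 3 stops brighter.
Shutter speed: 1/30 → 1/60 → 1/125 → 1/250 — 3 stops shorter (darker).
ISO: 12800 → 6400 → 3200 → 1600 → 800 → 400 — 5 stops lower (darker).
Net so far: 5 stops darker. Aperture: f/5.6 → f/4 → f/2.8 → f/2 → f/1.4 → f/1.0.

f/1.0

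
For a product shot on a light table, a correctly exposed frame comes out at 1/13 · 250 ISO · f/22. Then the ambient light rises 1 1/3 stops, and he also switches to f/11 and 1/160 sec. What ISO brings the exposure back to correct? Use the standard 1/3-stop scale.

Scene light: 1 1/3 stops brighter.
Aperture: f/22 → f/20 → f/18 → f/16 → f/14 → f/13 → f/11 — 2 stops larger aperture (brighter).
Shutter speed: 1/13 → 1/15 → 1/20 → 1/25 → 1/30 → 1/40 → 1/50 → 1/60 → 1/80 → 1/100 → 1/125 → 1/160 — 3 2/3 stops faster (darker).
Net so far: 1/3 stop darker. ISO: 250 → 320.

ISO 320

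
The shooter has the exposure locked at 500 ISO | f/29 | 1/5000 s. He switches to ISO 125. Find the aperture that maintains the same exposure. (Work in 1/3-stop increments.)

f/14

ISO: 500 → 400 → 320 → 250 → 200 → 160 → 125 — 2 stops lower (darker).
Need 2 stops brighter from the aperture: f/29 → f/25 → f/22 → f/20 → f/18 → f/16 → f/14.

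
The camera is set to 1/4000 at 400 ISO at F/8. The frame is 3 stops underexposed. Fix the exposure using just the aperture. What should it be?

Underexposed by 3 stops → need 3 stops brighter.
Aperture: f/8 → f/5.6 → f/4 → f/2.8.

f/2.8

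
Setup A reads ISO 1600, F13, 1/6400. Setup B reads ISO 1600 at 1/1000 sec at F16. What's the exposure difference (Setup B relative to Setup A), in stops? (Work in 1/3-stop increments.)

2 stops brighter

Aperture: f/13 → f/14 → f/16 — 2/3 stop stopped down (darker).
Shutter speed: 1/6400 → 1/5000 → 1/4000 → 1/3200 → 1/2500 → 1/2000 → 1/1600 → 1/1250 → 1/1000 — 2 2/3 stops longer (brighter).
ISO: unchanged.
Net: −2/3 +2 2/3 = +2 stops.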